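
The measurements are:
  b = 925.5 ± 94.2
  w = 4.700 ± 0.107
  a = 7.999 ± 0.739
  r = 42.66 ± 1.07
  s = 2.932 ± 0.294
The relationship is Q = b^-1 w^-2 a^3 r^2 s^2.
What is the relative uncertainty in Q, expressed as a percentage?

36.3%

For a monomial Q ∝ b^-1, w^-2, a^3, r^2, s^2, fractional errors add in quadrature:
  (-1·δb/b)² = (-1×0.102)² = 0.0104;  (-2·δw/w)² = (-2×0.0228)² = 0.00207;  (3·δa/a)² = (3×0.0924)² = 0.0768;  (2·δr/r)² = (2×0.0251)² = 0.00252;  (2·δs/s)² = (2×0.100)² = 0.0402
δQ/Q = √(0.132) = 0.363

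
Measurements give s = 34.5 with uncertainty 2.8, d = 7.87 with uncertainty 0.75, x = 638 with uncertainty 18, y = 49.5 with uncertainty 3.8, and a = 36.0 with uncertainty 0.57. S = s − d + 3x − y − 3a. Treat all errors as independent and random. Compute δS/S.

S is a linear combination, so absolute uncertainties add in quadrature:
  (δs)² = 7.84;  (δd)² = 0.562;  (3·δx)² = 2920;  (δy)² = 14.4;  (3·δa)² = 2.92
δS = √(2940) = 54.2
S = 1780, so δS/S = 54.2/1780 = 0.0304.

0.0304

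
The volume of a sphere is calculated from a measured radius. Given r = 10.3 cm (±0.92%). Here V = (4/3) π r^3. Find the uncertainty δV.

126 cm^3

Since V is a product/quotient, work with relative uncertainties:
  (3·δr/r)² = (3×0.00920)² = 0.000762
δV/V = √(0.000762) = 0.0276
V = 4580 cm^3, so δV = 0.0276 × 4580 = 126 cm^3.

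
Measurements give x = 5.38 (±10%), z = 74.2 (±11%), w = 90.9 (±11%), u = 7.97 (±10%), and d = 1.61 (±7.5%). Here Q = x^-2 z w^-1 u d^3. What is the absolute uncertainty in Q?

0.331

For a monomial Q ∝ x^-2, z, w^-1, u, d^3, fractional errors add in quadrature:
  (-2·δx/x)² = (-2×0.100)² = 0.0400;  (1·δz/z)² = (1×0.110)² = 0.0121;  (-1·δw/w)² = (-1×0.110)² = 0.0121;  (1·δu/u)² = (1×0.100)² = 0.0100;  (3·δd/d)² = (3×0.0750)² = 0.0506
δQ/Q = √(0.125) = 0.353
Q = 0.938, so δQ = 0.353 × 0.938 = 0.331.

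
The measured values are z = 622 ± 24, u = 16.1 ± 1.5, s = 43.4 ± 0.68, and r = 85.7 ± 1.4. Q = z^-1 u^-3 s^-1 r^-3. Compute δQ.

Q is a product of powers, so relative uncertainties combine in quadrature:
  (-1·δz/z)² = (-1×0.0386)² = 0.00149;  (-3·δu/u)² = (-3×0.0932)² = 0.0781;  (-1·δs/s)² = (-1×0.0157)² = 0.000245;  (-3·δr/r)² = (-3×0.0163)² = 0.00240
δQ/Q = √(0.0823) = 0.287
Q = 1.41e-14, so δQ = 0.287 × 1.41e-14 = 4.04e-15.

4.04e-15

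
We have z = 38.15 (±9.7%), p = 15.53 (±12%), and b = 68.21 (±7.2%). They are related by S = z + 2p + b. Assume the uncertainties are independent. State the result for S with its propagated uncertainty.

For a sum/difference, combine absolute errors in quadrature:
  (δz)² = 13.7;  (2·δp)² = 13.9;  (δb)² = 24.1
δS = √(51.7) = 7.19
S = 137.4.

137.4 ± 7.19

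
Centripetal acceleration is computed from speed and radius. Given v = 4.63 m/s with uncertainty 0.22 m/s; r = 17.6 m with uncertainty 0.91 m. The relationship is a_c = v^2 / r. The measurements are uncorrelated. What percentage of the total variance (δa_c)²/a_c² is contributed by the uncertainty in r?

22.8%

(δa_c/a_c)² = (2·δv/v)² + (-1·δr/r)²
  v term: (2×0.0475)² = 0.00903
  r term: (-1×0.0517)² = 0.00267
Total = 0.0117. Share from r = 0.00267/0.0117 = 0.228.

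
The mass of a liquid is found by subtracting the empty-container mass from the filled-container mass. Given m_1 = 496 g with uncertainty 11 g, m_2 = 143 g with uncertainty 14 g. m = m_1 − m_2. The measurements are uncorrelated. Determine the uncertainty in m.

For a sum/difference, combine absolute errors in quadrature:
  (δm_1)² = 121;  (δm_2)² = 196
δm = √(317) = 17.8 g

17.8 g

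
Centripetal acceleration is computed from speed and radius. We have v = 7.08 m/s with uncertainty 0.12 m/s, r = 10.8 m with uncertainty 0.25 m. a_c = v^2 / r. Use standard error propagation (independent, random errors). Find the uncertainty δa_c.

a_c is a product of powers, so relative uncertainties combine in quadrature:
  (2·δv/v)² = (2×0.0169)² = 0.00115;  (-1·δr/r)² = (-1×0.0231)² = 0.000536
δa_c/a_c = √(0.00168) = 0.0410
a_c = 4.64 m/s^2, so δa_c = 0.0410 × 4.64 = 0.191 m/s^2.

0.191 m/s^2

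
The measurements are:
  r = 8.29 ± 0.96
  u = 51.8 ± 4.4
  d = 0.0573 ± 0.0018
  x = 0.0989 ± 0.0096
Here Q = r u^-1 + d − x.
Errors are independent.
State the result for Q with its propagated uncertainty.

0.118 ± 0.0250

Let p = r·u^-1 = 0.160. δp/p = √((1·δr/r)² + (-1·δu/u)²) = √(0.0134 + 0.00722) = 0.144, so δp = 0.0230.
Q = p + d − x: δQ = √(δp² + δd² + δx²) = √(0.000528 + 3.24e-06 + 9.22e-05) = 0.0250
Q = 0.118.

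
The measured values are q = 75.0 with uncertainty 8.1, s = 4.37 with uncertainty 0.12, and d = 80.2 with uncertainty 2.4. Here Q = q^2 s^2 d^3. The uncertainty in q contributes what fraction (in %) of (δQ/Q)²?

(δQ/Q)² = (2·δq/q)² + (2·δs/s)² + (3·δd/d)²
  q term: (2×0.108)² = 0.0467
  s term: (2×0.0275)² = 0.00302
  d term: (3×0.0299)² = 0.00806
Total = 0.0577. Share from q = 0.0467/0.0577 = 0.808.

80.8%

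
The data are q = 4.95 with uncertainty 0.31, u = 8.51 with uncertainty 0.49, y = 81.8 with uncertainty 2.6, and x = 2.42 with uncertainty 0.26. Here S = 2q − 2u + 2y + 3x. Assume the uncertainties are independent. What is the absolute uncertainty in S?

5.38

Each term contributes (cᵢ δxᵢ)² to (δS)²:
  (2·δq)² = 0.384;  (2·δu)² = 0.960;  (2·δy)² = 27.0;  (3·δx)² = 0.608
δS = √(29.0) = 5.38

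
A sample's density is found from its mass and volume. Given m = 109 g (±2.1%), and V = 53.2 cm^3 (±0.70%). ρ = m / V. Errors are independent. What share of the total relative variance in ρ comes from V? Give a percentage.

10.0%

(δρ/ρ)² = (1·δm/m)² + (-1·δV/V)²
  m term: (1×0.0210)² = 0.000441
  V term: (-1×0.00700)² = 4.9e-05
Total = 0.000490. Share from V = 4.9e-05/0.000490 = 0.100.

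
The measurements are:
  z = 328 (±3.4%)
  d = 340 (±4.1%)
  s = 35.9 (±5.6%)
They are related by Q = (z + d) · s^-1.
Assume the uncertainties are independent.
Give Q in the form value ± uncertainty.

Let u = z + d = 668. δu = √(δz² + δd²) = √(124 + 194) = 17.9, so δu/u = 0.0267.
Q is then a monomial in u, s:
δQ/Q = √((δu/u)² + (-1·δs/s)²) = √(0.000714 + 0.00314) = 0.0620
Q = 18.6, so δQ = 0.0620 × 18.6 = 1.15.

18.6 ± 1.15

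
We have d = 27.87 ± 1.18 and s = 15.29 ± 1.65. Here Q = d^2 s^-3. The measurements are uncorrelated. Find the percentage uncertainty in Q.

For a monomial Q ∝ d^2, s^-3, fractional errors add in quadrature:
  (2·δd/d)² = (2×0.0423)² = 0.00717;  (-3·δs/s)² = (-3×0.108)² = 0.105
δQ/Q = √(0.112) = 0.335

33.5%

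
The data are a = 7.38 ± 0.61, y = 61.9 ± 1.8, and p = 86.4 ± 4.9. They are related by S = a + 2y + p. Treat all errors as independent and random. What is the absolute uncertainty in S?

Absolute uncertainties add in quadrature for a linear combination:
  (δa)² = 0.372;  (2·δy)² = 13.0;  (δp)² = 24.0
δS = √(37.3) = 6.11

6.11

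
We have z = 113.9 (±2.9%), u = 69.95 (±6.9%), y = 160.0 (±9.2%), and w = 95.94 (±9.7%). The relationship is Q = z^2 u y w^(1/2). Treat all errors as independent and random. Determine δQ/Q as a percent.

Q is a product of powers, so relative uncertainties combine in quadrature:
  (2·δz/z)² = (2×0.0290)² = 0.00336;  (1·δu/u)² = (1×0.0690)² = 0.00476;  (1·δy/y)² = (1×0.0920)² = 0.00846;  (½·δw/w)² = (0.5×0.0970)² = 0.00235
δQ/Q = √(0.0189) = 0.138

13.8%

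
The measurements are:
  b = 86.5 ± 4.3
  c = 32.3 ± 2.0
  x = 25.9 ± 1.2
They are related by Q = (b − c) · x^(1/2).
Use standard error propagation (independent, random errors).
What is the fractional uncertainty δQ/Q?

Let u = b − c = 54.2. δu = √(δb² + δc²) = √(18.5 + 4.00) = 4.74, so δu/u = 0.0875.
Q is then a monomial in u, x:
δQ/Q = √((δu/u)² + (½·δx/x)²) = √(0.00766 + 0.000537) = 0.0905

0.0905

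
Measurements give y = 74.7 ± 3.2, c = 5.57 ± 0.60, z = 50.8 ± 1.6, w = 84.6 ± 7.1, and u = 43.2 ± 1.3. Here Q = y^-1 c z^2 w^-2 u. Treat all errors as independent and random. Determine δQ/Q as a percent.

21.6%

Each factor contributes (exponent × relative error)² to (δQ/Q)²:
  (-1·δy/y)² = (-1×0.0428)² = 0.00184;  (1·δc/c)² = (1×0.108)² = 0.0116;  (2·δz/z)² = (2×0.0315)² = 0.00397;  (-2·δw/w)² = (-2×0.0839)² = 0.0282;  (1·δu/u)² = (1×0.0301)² = 0.000906
δQ/Q = √(0.0465) = 0.216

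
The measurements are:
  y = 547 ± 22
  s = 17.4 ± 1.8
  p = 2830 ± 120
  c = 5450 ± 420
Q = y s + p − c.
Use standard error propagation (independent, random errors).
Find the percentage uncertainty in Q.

16.6%

Let w = y·s = 9520. δw/w = √((1·δy/y)² + (1·δs/s)²) = √(0.00162 + 0.0107) = 0.111, so δw = 1060.
Q = w + p − c: δQ = √(δw² + δp² + δc²) = √(1.12e+06 + 14400 + 1.76e+05) = 1140
Q = 6900, so δQ/Q = 1140/6900 = 0.166.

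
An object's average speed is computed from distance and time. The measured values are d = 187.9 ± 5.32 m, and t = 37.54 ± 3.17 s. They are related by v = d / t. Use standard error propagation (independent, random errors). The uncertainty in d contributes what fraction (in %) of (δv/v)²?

(δv/v)² = (1·δd/d)² + (-1·δt/t)²
  d term: (1×0.0283)² = 0.000802
  t term: (-1×0.0844)² = 0.00713
Total = 0.00793. Share from d = 0.000802/0.00793 = 0.101.

10.1%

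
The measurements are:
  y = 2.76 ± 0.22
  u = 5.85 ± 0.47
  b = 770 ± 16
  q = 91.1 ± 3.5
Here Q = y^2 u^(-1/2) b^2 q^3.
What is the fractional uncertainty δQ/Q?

0.205

Each factor contributes (exponent × relative error)² to (δQ/Q)²:
  (2·δy/y)² = (2×0.0797)² = 0.0254;  (−½·δu/u)² = (-0.5×0.0803)² = 0.00161;  (2·δb/b)² = (2×0.0208)² = 0.00173;  (3·δq/q)² = (3×0.0384)² = 0.0133
δQ/Q = √(0.0420) = 0.205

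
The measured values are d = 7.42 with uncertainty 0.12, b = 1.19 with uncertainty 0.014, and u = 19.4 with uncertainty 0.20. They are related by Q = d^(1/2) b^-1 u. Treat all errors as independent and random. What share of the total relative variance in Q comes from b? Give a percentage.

(δQ/Q)² = (½·δd/d)² + (-1·δb/b)² + (1·δu/u)²
  d term: (0.5×0.0162)² = 6.54e-05
  b term: (-1×0.0118)² = 0.000138
  u term: (1×0.0103)² = 0.000106
Total = 0.000310. Share from b = 0.000138/0.000310 = 0.446.

44.6%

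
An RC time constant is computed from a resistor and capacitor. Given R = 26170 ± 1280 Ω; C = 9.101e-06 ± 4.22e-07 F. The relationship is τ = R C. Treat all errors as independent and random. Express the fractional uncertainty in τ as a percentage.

τ is a product of powers, so relative uncertainties combine in quadrature:
  (1·δR/R)² = (1×0.0489)² = 0.00239;  (1·δC/C)² = (1×0.0464)² = 0.00215
δτ/τ = √(0.00454) = 0.0674

6.74%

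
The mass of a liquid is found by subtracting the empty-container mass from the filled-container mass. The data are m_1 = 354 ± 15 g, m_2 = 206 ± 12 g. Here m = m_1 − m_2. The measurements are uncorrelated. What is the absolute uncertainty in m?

19.2 g

Sums and differences: (δm)² = Σ (cᵢ δxᵢ)².
  (δm_1)² = 225;  (δm_2)² = 144
δm = √(369) = 19.2 g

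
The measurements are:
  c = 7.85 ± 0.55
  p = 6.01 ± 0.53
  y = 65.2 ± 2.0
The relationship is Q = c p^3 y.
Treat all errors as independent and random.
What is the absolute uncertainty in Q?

Relative error in a monomial: (δQ/Q)² = Σ (nᵢ · δxᵢ/xᵢ)².
  (1·δc/c)² = (1×0.0701)² = 0.00491;  (3·δp/p)² = (3×0.0882)² = 0.0700;  (1·δy/y)² = (1×0.0307)² = 0.000941
δQ/Q = √(0.0758) = 0.275
Q = 1.11e+05, so δQ = 0.275 × 1.11e+05 = 30600.

30600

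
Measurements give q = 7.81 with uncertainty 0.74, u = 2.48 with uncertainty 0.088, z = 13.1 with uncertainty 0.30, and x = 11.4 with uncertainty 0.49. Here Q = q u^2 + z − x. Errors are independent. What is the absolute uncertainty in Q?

Let p = q·u^2 = 48.0. δp/p = √((1·δq/q)² + (2·δu/u)²) = √(0.00898 + 0.00504) = 0.118, so δp = 5.69.
Q = p + z − x: δQ = √(δp² + δz² + δx²) = √(32.3 + 0.0900 + 0.240) = 5.72

5.72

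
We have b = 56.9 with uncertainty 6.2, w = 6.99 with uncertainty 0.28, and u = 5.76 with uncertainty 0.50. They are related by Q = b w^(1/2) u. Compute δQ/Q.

0.141

Q is a product of powers, so relative uncertainties combine in quadrature:
  (1·δb/b)² = (1×0.109)² = 0.0119;  (½·δw/w)² = (0.5×0.0401)² = 0.000401;  (1·δu/u)² = (1×0.0868)² = 0.00754
δQ/Q = √(0.0198) = 0.141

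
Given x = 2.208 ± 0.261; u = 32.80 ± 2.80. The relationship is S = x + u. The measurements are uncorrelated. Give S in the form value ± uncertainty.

Each term contributes (cᵢ δxᵢ)² to (δS)²:
  (δx)² = 0.0681;  (δu)² = 7.84
δS = √(7.91) = 2.81
S = 35.01.

35.01 ± 2.81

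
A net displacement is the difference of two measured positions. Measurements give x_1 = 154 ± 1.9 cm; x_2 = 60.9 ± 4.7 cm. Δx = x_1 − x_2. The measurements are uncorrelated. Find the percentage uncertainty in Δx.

5.45%

For a sum/difference, combine absolute errors in quadrature:
  (δx_1)² = 3.61;  (δx_2)² = 22.1
δΔx = √(25.7) = 5.07 cm
Δx = 93.1 cm, so δΔx/Δx = 5.07/93.1 = 0.0545.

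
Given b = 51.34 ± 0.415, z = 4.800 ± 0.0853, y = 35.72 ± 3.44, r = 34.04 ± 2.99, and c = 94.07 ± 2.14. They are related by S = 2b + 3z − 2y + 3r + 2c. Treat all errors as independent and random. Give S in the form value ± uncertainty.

335.9 ± 12.1

Sums and differences: (δS)² = Σ (cᵢ δxᵢ)².
  (2·δb)² = 0.689;  (3·δz)² = 0.0655;  (2·δy)² = 47.3;  (3·δr)² = 80.5;  (2·δc)² = 18.3
δS = √(147) = 12.1
S = 335.9.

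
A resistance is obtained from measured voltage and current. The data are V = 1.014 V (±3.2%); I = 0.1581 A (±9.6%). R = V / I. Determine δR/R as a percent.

R is a product of powers, so relative uncertainties combine in quadrature:
  (1·δV/V)² = (1×0.0320)² = 0.00102;  (-1·δI/I)² = (-1×0.0960)² = 0.00922
δR/R = √(0.0102) = 0.101

10.1%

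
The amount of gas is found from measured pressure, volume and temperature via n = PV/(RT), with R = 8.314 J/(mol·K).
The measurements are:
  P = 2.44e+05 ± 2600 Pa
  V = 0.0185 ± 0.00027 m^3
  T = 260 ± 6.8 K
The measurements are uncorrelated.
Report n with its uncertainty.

2.09 ± 0.0664 mol

Each factor contributes (exponent × relative error)² to (δn/n)²:
  (1·δP/P)² = (1×0.0107)² = 0.000114;  (1·δV/V)² = (1×0.0146)² = 0.000213;  (-1·δT/T)² = (-1×0.0262)² = 0.000684
δn/n = √(0.00101) = 0.0318
n = 2.09 mol, so δn = 0.0318 × 2.09 = 0.0664 mol.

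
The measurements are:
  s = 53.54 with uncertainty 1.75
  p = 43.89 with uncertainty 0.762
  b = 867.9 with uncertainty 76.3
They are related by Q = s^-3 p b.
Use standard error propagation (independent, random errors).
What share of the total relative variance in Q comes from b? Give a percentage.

(δQ/Q)² = (-3·δs/s)² + (1·δp/p)² + (1·δb/b)²
  s term: (-3×0.0327)² = 0.00962
  p term: (1×0.0174)² = 0.000301
  b term: (1×0.0879)² = 0.00773
Total = 0.0176. Share from b = 0.00773/0.0176 = 0.438.

43.8%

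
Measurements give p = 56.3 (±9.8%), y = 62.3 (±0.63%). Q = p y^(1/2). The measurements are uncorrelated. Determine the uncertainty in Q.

Relative error in a monomial: (δQ/Q)² = Σ (nᵢ · δxᵢ/xᵢ)².
  (1·δp/p)² = (1×0.0980)² = 0.00960;  (½·δy/y)² = (0.5×0.00630)² = 9.92e-06
δQ/Q = √(0.00961) = 0.0981
Q = 444, so δQ = 0.0981 × 444 = 43.6.

43.6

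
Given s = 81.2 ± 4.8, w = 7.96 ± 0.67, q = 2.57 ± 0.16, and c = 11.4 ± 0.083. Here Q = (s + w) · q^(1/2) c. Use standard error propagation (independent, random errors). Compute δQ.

Let u = s + w = 89.2. δu = √(δs² + δw²) = √(23.0 + 0.449) = 4.85, so δu/u = 0.0544.
Q is then a monomial in u, q, c:
δQ/Q = √((δu/u)² + (½·δq/q)² + (1·δc/c)²) = √(0.00295 + 0.000969 + 5.3e-05) = 0.0631
Q = 1630, so δQ = 0.0631 × 1630 = 103.

103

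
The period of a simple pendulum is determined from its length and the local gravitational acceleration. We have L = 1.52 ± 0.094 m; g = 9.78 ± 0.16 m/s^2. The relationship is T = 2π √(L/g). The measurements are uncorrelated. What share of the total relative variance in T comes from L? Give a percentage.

93.5%

(δT/T)² = (½·δL/L)² + (−½·δg/g)²
  L term: (0.5×0.0618)² = 0.000956
  g term: (-0.5×0.0164)² = 6.69e-05
Total = 0.00102. Share from L = 0.000956/0.00102 = 0.935.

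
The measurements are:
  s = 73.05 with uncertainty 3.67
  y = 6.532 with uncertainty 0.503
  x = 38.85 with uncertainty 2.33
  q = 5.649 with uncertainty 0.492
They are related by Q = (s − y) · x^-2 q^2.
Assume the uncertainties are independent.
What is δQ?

0.308

Let u = s − y = 66.52. δu = √(δs² + δy²) = √(13.5 + 0.253) = 3.70, so δu/u = 0.0557.
Q is then a monomial in u, x, q:
δQ/Q = √((δu/u)² + (-2·δx/x)² + (2·δq/q)²) = √(0.00310 + 0.0144 + 0.0303) = 0.219
Q = 1.406, so δQ = 0.219 × 1.406 = 0.308.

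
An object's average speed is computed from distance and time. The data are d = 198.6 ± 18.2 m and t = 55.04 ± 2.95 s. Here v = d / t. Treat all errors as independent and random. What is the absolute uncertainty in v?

0.383 m/s

Relative error in a monomial: (δv/v)² = Σ (nᵢ · δxᵢ/xᵢ)².
  (1·δd/d)² = (1×0.0916)² = 0.00840;  (-1·δt/t)² = (-1×0.0536)² = 0.00287
δv/v = √(0.0113) = 0.106
v = 3.608 m/s, so δv = 0.106 × 3.608 = 0.383 m/s.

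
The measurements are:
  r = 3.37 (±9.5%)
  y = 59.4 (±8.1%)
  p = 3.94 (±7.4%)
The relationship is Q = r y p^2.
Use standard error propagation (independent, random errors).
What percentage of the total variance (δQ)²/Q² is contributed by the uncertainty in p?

58.4%

(δQ/Q)² = (1·δr/r)² + (1·δy/y)² + (2·δp/p)²
  r term: (1×0.0950)² = 0.00902
  y term: (1×0.0810)² = 0.00656
  p term: (2×0.0740)² = 0.0219
Total = 0.0375. Share from p = 0.0219/0.0375 = 0.584.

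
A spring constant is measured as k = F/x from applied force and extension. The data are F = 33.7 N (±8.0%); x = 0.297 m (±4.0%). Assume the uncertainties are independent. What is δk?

Each factor contributes (exponent × relative error)² to (δk/k)²:
  (1·δF/F)² = (1×0.0800)² = 0.00640;  (-1·δx/x)² = (-1×0.0400)² = 0.00160
δk/k = √(0.00800) = 0.0894
k = 113 N/m, so δk = 0.0894 × 113 = 10.1 N/m.

10.1 N/m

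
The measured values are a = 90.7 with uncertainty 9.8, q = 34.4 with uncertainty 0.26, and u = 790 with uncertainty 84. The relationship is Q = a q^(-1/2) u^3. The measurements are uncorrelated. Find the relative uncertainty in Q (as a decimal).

Products/powers → add relative errors in quadrature, weighted by exponent:
  (1·δa/a)² = (1×0.108)² = 0.0117;  (−½·δq/q)² = (-0.5×0.00756)² = 1.43e-05;  (3·δu/u)² = (3×0.106)² = 0.102
δQ/Q = √(0.113) = 0.337

0.337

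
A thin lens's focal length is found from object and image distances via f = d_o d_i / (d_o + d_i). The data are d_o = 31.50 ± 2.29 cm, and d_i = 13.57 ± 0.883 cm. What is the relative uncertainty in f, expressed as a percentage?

5.05%

∂f/∂d_o = (d_i/(d_o+d_i))² = 0.0907;  ∂f/∂d_i = (d_o/(d_o+d_i))² = 0.488
δf = √((∂f/∂d_o · δd_o)² + (∂f/∂d_i · δd_i)²) = √(0.0431 + 0.186) = 0.479 cm
f = 9.484 cm, so δf/f = 0.479/9.484 = 0.0505.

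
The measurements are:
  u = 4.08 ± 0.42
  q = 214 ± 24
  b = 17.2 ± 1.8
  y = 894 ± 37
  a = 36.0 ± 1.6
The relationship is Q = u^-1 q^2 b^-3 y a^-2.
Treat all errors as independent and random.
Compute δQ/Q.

For a monomial Q ∝ u^-1, q^2, b^-3, y, a^-2, fractional errors add in quadrature:
  (-1·δu/u)² = (-1×0.103)² = 0.0106;  (2·δq/q)² = (2×0.112)² = 0.0503;  (-3·δb/b)² = (-3×0.105)² = 0.0986;  (1·δy/y)² = (1×0.0414)² = 0.00171;  (-2·δa/a)² = (-2×0.0444)² = 0.00790
δQ/Q = √(0.169) = 0.411

0.411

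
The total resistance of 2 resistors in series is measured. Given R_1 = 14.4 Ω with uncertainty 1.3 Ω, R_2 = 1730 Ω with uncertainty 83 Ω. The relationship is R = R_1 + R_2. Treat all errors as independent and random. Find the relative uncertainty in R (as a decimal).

0.0476

Each term contributes (cᵢ δxᵢ)² to (δR)²:
  (δR_1)² = 1.69;  (δR_2)² = 6890
δR = √(6890) = 83.0 Ω
R = 1740 Ω, so δR/R = 83.0/1740 = 0.0476.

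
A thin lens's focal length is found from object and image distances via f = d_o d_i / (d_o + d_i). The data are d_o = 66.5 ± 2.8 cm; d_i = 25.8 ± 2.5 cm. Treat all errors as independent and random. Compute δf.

1.32 cm

∂f/∂d_o = (d_i/(d_o+d_i))² = 0.0781;  ∂f/∂d_i = (d_o/(d_o+d_i))² = 0.519
δf = √((∂f/∂d_o · δd_o)² + (∂f/∂d_i · δd_i)²) = √(0.0479 + 1.68) = 1.32 cm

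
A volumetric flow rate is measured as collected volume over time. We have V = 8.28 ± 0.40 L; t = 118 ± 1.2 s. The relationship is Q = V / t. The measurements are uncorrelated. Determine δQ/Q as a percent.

Products/powers → add relative errors in quadrature, weighted by exponent:
  (1·δV/V)² = (1×0.0483)² = 0.00233;  (-1·δt/t)² = (-1×0.0102)² = 0.000103
δQ/Q = √(0.00244) = 0.0494

4.94%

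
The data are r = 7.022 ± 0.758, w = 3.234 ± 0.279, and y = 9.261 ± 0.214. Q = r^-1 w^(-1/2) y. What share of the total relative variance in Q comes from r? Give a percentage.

(δQ/Q)² = (-1·δr/r)² + (−½·δw/w)² + (1·δy/y)²
  r term: (-1×0.108)² = 0.0117
  w term: (-0.5×0.0863)² = 0.00186
  y term: (1×0.0231)² = 0.000534
Total = 0.0140. Share from r = 0.0117/0.0140 = 0.830.

83.0%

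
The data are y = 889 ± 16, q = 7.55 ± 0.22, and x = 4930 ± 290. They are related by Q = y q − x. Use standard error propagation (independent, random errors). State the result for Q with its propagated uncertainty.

Let p = y·q = 6710. δp/p = √((1·δy/y)² + (1·δq/q)²) = √(0.000324 + 0.000849) = 0.0342, so δp = 230.
Q = p − x: δQ = √(δp² + δx²) = √(52800 + 84100) = 370
Q = 1780.

1780 ± 370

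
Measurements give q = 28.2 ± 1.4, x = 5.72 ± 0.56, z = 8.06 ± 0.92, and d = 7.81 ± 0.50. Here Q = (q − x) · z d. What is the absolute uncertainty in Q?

208

Let u = q − x = 22.5. δu = √(δq² + δx²) = √(1.96 + 0.314) = 1.51, so δu/u = 0.0671.
Q is then a monomial in u, z, d:
δQ/Q = √((δu/u)² + (1·δz/z)² + (1·δd/d)²) = √(0.00450 + 0.0130 + 0.00410) = 0.147
Q = 1420, so δQ = 0.147 × 1420 = 208.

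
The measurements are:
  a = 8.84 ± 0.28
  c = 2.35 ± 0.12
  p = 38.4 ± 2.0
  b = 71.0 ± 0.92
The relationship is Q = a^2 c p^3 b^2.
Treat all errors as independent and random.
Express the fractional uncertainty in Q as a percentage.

Q is a product of powers, so relative uncertainties combine in quadrature:
  (2·δa/a)² = (2×0.0317)² = 0.00401;  (1·δc/c)² = (1×0.0511)² = 0.00261;  (3·δp/p)² = (3×0.0521)² = 0.0244;  (2·δb/b)² = (2×0.0130)² = 0.000672
δQ/Q = √(0.0317) = 0.178

17.8%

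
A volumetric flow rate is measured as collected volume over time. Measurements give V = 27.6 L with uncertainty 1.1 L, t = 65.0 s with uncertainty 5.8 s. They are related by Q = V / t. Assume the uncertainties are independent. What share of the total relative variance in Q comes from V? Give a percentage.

16.6%

(δQ/Q)² = (1·δV/V)² + (-1·δt/t)²
  V term: (1×0.0399)² = 0.00159
  t term: (-1×0.0892)² = 0.00796
Total = 0.00955. Share from V = 0.00159/0.00955 = 0.166.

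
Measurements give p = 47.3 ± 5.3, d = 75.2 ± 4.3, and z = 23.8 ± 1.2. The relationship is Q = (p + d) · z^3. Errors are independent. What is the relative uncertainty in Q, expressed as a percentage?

16.1%

Let u = p + d = 122. δu = √(δp² + δd²) = √(28.1 + 18.5) = 6.82, so δu/u = 0.0557.
Q is then a monomial in u, z:
δQ/Q = √((δu/u)² + (3·δz/z)²) = √(0.00310 + 0.0229) = 0.161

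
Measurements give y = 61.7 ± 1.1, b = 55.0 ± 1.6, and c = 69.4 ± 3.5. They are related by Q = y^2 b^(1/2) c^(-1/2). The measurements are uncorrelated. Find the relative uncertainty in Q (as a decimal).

0.0460

Q is a product of powers, so relative uncertainties combine in quadrature:
  (2·δy/y)² = (2×0.0178)² = 0.00127;  (½·δb/b)² = (0.5×0.0291)² = 0.000212;  (−½·δc/c)² = (-0.5×0.0504)² = 0.000636
δQ/Q = √(0.00212) = 0.0460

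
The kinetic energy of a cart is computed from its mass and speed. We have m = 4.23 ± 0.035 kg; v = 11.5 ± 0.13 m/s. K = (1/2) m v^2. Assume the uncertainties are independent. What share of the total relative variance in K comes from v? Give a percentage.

88.2%

(δK/K)² = (1·δm/m)² + (2·δv/v)²
  m term: (1×0.00827)² = 6.85e-05
  v term: (2×0.0113)² = 0.000511
Total = 0.000580. Share from v = 0.000511/0.000580 = 0.882.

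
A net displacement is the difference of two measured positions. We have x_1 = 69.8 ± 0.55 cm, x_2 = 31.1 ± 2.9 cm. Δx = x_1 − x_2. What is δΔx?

2.95 cm

Sums and differences: (δΔx)² = Σ (cᵢ δxᵢ)².
  (δx_1)² = 0.303;  (δx_2)² = 8.41
δΔx = √(8.71) = 2.95 cm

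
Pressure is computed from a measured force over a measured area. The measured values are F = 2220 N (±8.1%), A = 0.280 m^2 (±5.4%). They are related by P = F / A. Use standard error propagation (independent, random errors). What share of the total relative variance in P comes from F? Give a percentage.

(δP/P)² = (1·δF/F)² + (-1·δA/A)²
  F term: (1×0.0810)² = 0.00656
  A term: (-1×0.0540)² = 0.00292
Total = 0.00948. Share from F = 0.00656/0.00948 = 0.692.

69.2%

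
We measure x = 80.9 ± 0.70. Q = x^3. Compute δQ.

13700

Q ∝ x^3, so δQ/Q = |3| · δx/x = 3 × 0.00865 = 0.0260.
Q = 5.29e+05, so δQ = 0.0260 × 5.29e+05 = 13700.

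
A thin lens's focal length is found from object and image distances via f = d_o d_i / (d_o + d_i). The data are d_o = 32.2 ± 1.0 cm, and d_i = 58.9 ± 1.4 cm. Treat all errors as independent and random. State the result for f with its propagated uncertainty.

∂f/∂d_o = (d_i/(d_o+d_i))² = 0.418;  ∂f/∂d_i = (d_o/(d_o+d_i))² = 0.125
δf = √((∂f/∂d_o · δd_o)² + (∂f/∂d_i · δd_i)²) = √(0.175 + 0.0306) = 0.453 cm
f = 20.8 cm.

20.8 ± 0.453 cm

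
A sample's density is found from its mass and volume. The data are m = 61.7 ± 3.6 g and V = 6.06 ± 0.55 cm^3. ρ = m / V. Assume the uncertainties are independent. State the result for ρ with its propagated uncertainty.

Relative error in a monomial: (δρ/ρ)² = Σ (nᵢ · δxᵢ/xᵢ)².
  (1·δm/m)² = (1×0.0583)² = 0.00340;  (-1·δV/V)² = (-1×0.0908)² = 0.00824
δρ/ρ = √(0.0116) = 0.108
ρ = 10.2 g/cm^3, so δρ = 0.108 × 10.2 = 1.10 g/cm^3.

10.2 ± 1.10 g/cm^3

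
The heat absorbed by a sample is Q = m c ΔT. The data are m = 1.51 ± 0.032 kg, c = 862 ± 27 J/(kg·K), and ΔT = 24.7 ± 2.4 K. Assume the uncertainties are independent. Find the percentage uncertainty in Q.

10.4%

Products/powers → add relative errors in quadrature, weighted by exponent:
  (1·δm/m)² = (1×0.0212)² = 0.000449;  (1·δc/c)² = (1×0.0313)² = 0.000981;  (1·δΔT/ΔT)² = (1×0.0972)² = 0.00944
δQ/Q = √(0.0109) = 0.104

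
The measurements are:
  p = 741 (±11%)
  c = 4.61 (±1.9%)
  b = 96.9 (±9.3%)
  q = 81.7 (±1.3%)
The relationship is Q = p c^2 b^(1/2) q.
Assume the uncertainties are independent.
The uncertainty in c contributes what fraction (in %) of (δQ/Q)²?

9.10%

(δQ/Q)² = (1·δp/p)² + (2·δc/c)² + (½·δb/b)² + (1·δq/q)²
  p term: (1×0.110)² = 0.0121
  c term: (2×0.0190)² = 0.00144
  b term: (0.5×0.0930)² = 0.00216
  q term: (1×0.0130)² = 0.000169
Total = 0.0159. Share from c = 0.00144/0.0159 = 0.0910.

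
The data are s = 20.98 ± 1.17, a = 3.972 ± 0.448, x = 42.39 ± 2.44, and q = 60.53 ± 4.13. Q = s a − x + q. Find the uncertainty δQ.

11.5

Let p = s·a = 83.33. δp/p = √((1·δs/s)² + (1·δa/a)²) = √(0.00311 + 0.0127) = 0.126, so δp = 10.5.
Q = p − x + q: δQ = √(δp² + δx² + δq²) = √(110 + 5.95 + 17.1) = 11.5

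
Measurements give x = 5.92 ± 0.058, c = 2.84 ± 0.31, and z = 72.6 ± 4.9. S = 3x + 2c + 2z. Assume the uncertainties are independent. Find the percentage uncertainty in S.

For a sum/difference, combine absolute errors in quadrature:
  (3·δx)² = 0.0303;  (2·δc)² = 0.384;  (2·δz)² = 96.0
δS = √(96.5) = 9.82
S = 169, so δS/S = 9.82/169 = 0.0582.

5.82%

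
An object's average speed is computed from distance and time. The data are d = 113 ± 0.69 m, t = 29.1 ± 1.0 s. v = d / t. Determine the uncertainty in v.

Relative error in a monomial: (δv/v)² = Σ (nᵢ · δxᵢ/xᵢ)².
  (1·δd/d)² = (1×0.00611)² = 3.73e-05;  (-1·δt/t)² = (-1×0.0344)² = 0.00118
δv/v = √(0.00122) = 0.0349
v = 3.88 m/s, so δv = 0.0349 × 3.88 = 0.136 m/s.

0.136 m/s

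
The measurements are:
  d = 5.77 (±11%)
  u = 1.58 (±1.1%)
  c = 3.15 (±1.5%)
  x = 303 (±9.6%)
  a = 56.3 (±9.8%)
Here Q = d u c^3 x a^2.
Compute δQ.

Q is a product of powers, so relative uncertainties combine in quadrature:
  (1·δd/d)² = (1×0.110)² = 0.0121;  (1·δu/u)² = (1×0.0110)² = 0.000121;  (3·δc/c)² = (3×0.0150)² = 0.00203;  (1·δx/x)² = (1×0.0960)² = 0.00922;  (2·δa/a)² = (2×0.0980)² = 0.0384
δQ/Q = √(0.0619) = 0.249
Q = 2.74e+08, so δQ = 0.249 × 2.74e+08 = 6.81e+07.

6.81e+07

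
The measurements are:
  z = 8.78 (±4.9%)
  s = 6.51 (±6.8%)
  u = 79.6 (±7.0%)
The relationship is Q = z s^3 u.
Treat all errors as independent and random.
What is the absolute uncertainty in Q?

Each factor contributes (exponent × relative error)² to (δQ/Q)²:
  (1·δz/z)² = (1×0.0490)² = 0.00240;  (3·δs/s)² = (3×0.0680)² = 0.0416;  (1·δu/u)² = (1×0.0700)² = 0.00490
δQ/Q = √(0.0489) = 0.221
Q = 1.93e+05, so δQ = 0.221 × 1.93e+05 = 42600.

42600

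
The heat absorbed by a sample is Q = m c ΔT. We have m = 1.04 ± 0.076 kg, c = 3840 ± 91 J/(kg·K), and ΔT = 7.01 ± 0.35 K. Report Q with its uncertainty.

Relative error in a monomial: (δQ/Q)² = Σ (nᵢ · δxᵢ/xᵢ)².
  (1·δm/m)² = (1×0.0731)² = 0.00534;  (1·δc/c)² = (1×0.0237)² = 0.000562;  (1·δΔT/ΔT)² = (1×0.0499)² = 0.00249
δQ/Q = √(0.00839) = 0.0916
Q = 28000 J, so δQ = 0.0916 × 28000 = 2560 J.

28000 ± 2560 J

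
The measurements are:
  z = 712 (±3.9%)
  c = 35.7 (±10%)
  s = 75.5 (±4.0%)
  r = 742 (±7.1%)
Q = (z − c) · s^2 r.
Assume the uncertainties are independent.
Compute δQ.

3.28e+08

Let u = z − c = 676. δu = √(δz² + δc²) = √(771 + 12.7) = 28.0, so δu/u = 0.0414.
Q is then a monomial in u, s, r:
δQ/Q = √((δu/u)² + (2·δs/s)² + (1·δr/r)²) = √(0.00171 + 0.00640 + 0.00504) = 0.115
Q = 2.86e+09, so δQ = 0.115 × 2.86e+09 = 3.28e+08.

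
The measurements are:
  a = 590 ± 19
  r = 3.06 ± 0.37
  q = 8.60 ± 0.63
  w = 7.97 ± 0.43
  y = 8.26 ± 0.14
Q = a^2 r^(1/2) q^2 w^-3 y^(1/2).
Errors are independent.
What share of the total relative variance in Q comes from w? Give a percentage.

(δQ/Q)² = (2·δa/a)² + (½·δr/r)² + (2·δq/q)² + (-3·δw/w)² + (½·δy/y)²
  a term: (2×0.0322)² = 0.00415
  r term: (0.5×0.121)² = 0.00366
  q term: (2×0.0733)² = 0.0215
  w term: (-3×0.0540)² = 0.0262
  y term: (0.5×0.0169)² = 7.18e-05
Total = 0.0555. Share from w = 0.0262/0.0555 = 0.472.

47.2%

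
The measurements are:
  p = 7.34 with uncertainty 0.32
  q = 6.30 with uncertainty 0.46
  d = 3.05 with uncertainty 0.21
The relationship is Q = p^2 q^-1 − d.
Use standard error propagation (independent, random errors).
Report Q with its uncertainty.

Let w = p^2·q^-1 = 8.55. δw/w = √((2·δp/p)² + (-1·δq/q)²) = √(0.00760 + 0.00533) = 0.114, so δw = 0.973.
Q = w − d: δQ = √(δw² + δd²) = √(0.946 + 0.0441) = 0.995
Q = 5.50.

5.50 ± 0.995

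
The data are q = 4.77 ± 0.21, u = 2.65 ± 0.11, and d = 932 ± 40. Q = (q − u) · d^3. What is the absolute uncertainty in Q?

Let w = q − u = 2.12. δw = √(δq² + δu²) = √(0.0441 + 0.0121) = 0.237, so δw/w = 0.112.
Q is then a monomial in w, d:
δQ/Q = √((δw/w)² + (3·δd/d)²) = √(0.0125 + 0.0166) = 0.171
Q = 1.72e+09, so δQ = 0.171 × 1.72e+09 = 2.93e+08.

2.93e+08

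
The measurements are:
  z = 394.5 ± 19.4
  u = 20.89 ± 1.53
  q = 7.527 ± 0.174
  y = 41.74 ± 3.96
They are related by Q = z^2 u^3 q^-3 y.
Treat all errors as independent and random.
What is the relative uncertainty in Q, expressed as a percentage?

Since Q is a product/quotient, work with relative uncertainties:
  (2·δz/z)² = (2×0.0492)² = 0.00967;  (3·δu/u)² = (3×0.0732)² = 0.0483;  (-3·δq/q)² = (-3×0.0231)² = 0.00481;  (1·δy/y)² = (1×0.0949)² = 0.00900
δQ/Q = √(0.0718) = 0.268

26.8%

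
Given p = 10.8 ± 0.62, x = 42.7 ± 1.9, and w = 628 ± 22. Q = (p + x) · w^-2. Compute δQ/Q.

Let u = p + x = 53.5. δu = √(δp² + δx²) = √(0.384 + 3.61) = 2.00, so δu/u = 0.0374.
Q is then a monomial in u, w:
δQ/Q = √((δu/u)² + (-2·δw/w)²) = √(0.00140 + 0.00491) = 0.0794

0.0794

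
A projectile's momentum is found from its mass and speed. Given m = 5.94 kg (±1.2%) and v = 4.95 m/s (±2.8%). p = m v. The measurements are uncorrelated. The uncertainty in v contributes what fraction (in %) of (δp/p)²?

(δp/p)² = (1·δm/m)² + (1·δv/v)²
  m term: (1×0.0120)² = 0.000144
  v term: (1×0.0280)² = 0.000784
Total = 0.000928. Share from v = 0.000784/0.000928 = 0.845.

84.5%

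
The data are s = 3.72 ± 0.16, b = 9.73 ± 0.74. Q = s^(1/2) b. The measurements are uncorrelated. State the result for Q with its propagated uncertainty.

18.8 ± 1.48

Products/powers → add relative errors in quadrature, weighted by exponent:
  (½·δs/s)² = (0.5×0.0430)² = 0.000462;  (1·δb/b)² = (1×0.0761)² = 0.00578
δQ/Q = √(0.00625) = 0.0790
Q = 18.8, so δQ = 0.0790 × 18.8 = 1.48.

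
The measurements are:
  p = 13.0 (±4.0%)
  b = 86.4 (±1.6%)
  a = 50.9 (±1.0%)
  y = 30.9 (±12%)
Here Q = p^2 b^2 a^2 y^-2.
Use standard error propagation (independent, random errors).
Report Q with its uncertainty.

Products/powers → add relative errors in quadrature, weighted by exponent:
  (2·δp/p)² = (2×0.0400)² = 0.00640;  (2·δb/b)² = (2×0.0160)² = 0.00102;  (2·δa/a)² = (2×0.0100)² = 0.000400;  (-2·δy/y)² = (-2×0.120)² = 0.0576
δQ/Q = √(0.0654) = 0.256
Q = 3.42e+06, so δQ = 0.256 × 3.42e+06 = 8.76e+05.

(3.42 ± 0.876) × 10^6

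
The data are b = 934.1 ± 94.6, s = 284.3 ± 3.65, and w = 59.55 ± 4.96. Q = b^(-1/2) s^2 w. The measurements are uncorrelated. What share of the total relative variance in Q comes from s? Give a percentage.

(δQ/Q)² = (−½·δb/b)² + (2·δs/s)² + (1·δw/w)²
  b term: (-0.5×0.101)² = 0.00256
  s term: (2×0.0128)² = 0.000659
  w term: (1×0.0833)² = 0.00694
Total = 0.0102. Share from s = 0.000659/0.0102 = 0.0649.

6.49%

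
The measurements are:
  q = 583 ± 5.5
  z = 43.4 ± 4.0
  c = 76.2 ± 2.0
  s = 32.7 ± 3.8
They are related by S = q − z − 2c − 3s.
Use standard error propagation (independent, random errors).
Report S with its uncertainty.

289 ± 13.9

Each term contributes (cᵢ δxᵢ)² to (δS)²:
  (δq)² = 30.2;  (δz)² = 16.0;  (2·δc)² = 16.0;  (3·δs)² = 130
δS = √(192) = 13.9
S = 289.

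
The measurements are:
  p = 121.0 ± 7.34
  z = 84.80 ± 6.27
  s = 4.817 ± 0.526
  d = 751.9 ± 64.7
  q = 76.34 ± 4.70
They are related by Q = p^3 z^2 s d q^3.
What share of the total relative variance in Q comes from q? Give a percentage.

(δQ/Q)² = (3·δp/p)² + (2·δz/z)² + (1·δs/s)² + (1·δd/d)² + (3·δq/q)²
  p term: (3×0.0607)² = 0.0331
  z term: (2×0.0739)² = 0.0219
  s term: (1×0.109)² = 0.0119
  d term: (1×0.0860)² = 0.00740
  q term: (3×0.0616)² = 0.0341
Total = 0.108. Share from q = 0.0341/0.108 = 0.315.

31.5%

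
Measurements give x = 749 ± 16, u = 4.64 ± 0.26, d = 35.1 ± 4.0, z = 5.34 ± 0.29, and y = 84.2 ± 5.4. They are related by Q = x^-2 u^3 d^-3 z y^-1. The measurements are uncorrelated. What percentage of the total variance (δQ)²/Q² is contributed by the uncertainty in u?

18.3%

(δQ/Q)² = (-2·δx/x)² + (3·δu/u)² + (-3·δd/d)² + (1·δz/z)² + (-1·δy/y)²
  x term: (-2×0.0214)² = 0.00183
  u term: (3×0.0560)² = 0.0283
  d term: (-3×0.114)² = 0.117
  z term: (1×0.0543)² = 0.00295
  y term: (-1×0.0641)² = 0.00411
Total = 0.154. Share from u = 0.0283/0.154 = 0.183.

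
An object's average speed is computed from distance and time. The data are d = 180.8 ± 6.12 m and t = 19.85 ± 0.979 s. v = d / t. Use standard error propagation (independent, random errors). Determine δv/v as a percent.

For a monomial v ∝ d, t^-1, fractional errors add in quadrature:
  (1·δd/d)² = (1×0.0338)² = 0.00115;  (-1·δt/t)² = (-1×0.0493)² = 0.00243
δv/v = √(0.00358) = 0.0598

5.98%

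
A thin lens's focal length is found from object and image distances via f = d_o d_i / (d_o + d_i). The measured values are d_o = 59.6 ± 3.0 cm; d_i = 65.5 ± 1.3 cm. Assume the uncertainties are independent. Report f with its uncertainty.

31.2 ± 0.874 cm

∂f/∂d_o = (d_i/(d_o+d_i))² = 0.274;  ∂f/∂d_i = (d_o/(d_o+d_i))² = 0.227
δf = √((∂f/∂d_o · δd_o)² + (∂f/∂d_i · δd_i)²) = √(0.676 + 0.0871) = 0.874 cm
f = 31.2 cm.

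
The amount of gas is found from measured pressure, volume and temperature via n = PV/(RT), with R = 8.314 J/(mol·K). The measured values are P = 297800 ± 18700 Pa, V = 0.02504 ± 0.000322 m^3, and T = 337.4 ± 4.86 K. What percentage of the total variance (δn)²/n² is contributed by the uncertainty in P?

(δn/n)² = (1·δP/P)² + (1·δV/V)² + (-1·δT/T)²
  P term: (1×0.0628)² = 0.00394
  V term: (1×0.0129)² = 0.000165
  T term: (-1×0.0144)² = 0.000207
Total = 0.00432. Share from P = 0.00394/0.00432 = 0.914.

91.4%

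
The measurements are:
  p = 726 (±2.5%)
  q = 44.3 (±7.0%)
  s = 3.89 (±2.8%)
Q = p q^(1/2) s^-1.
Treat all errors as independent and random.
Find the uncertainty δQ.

63.8

Products/powers → add relative errors in quadrature, weighted by exponent:
  (1·δp/p)² = (1×0.0250)² = 0.000625;  (½·δq/q)² = (0.5×0.0700)² = 0.00123;  (-1·δs/s)² = (-1×0.0280)² = 0.000784
δQ/Q = √(0.00263) = 0.0513
Q = 1240, so δQ = 0.0513 × 1240 = 63.8.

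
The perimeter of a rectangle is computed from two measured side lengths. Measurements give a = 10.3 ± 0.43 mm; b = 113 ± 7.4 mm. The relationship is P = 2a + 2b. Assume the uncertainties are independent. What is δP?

P is a linear combination, so absolute uncertainties add in quadrature:
  (2·δa)² = 0.740;  (2·δb)² = 219
δP = √(220) = 14.8 mm

14.8 mm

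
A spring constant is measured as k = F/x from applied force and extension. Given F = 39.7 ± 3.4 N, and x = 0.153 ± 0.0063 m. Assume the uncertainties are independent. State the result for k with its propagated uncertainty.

Products/powers → add relative errors in quadrature, weighted by exponent:
  (1·δF/F)² = (1×0.0856)² = 0.00733;  (-1·δx/x)² = (-1×0.0412)² = 0.00170
δk/k = √(0.00903) = 0.0950
k = 259 N/m, so δk = 0.0950 × 259 = 24.7 N/m.

259 ± 24.7 N/m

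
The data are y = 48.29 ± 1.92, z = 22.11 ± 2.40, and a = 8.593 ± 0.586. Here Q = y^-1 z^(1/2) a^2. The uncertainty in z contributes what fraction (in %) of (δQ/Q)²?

(δQ/Q)² = (-1·δy/y)² + (½·δz/z)² + (2·δa/a)²
  y term: (-1×0.0398)² = 0.00158
  z term: (0.5×0.109)² = 0.00295
  a term: (2×0.0682)² = 0.0186
Total = 0.0231. Share from z = 0.00295/0.0231 = 0.127.

12.7%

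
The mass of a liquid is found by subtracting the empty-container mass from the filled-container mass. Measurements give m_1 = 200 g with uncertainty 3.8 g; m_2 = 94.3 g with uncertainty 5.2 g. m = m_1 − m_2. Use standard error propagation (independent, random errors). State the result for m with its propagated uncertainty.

Absolute uncertainties add in quadrature for a linear combination:
  (δm_1)² = 14.4;  (δm_2)² = 27.0
δm = √(41.5) = 6.44 g
m = 106 g.

106 ± 6.44 g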